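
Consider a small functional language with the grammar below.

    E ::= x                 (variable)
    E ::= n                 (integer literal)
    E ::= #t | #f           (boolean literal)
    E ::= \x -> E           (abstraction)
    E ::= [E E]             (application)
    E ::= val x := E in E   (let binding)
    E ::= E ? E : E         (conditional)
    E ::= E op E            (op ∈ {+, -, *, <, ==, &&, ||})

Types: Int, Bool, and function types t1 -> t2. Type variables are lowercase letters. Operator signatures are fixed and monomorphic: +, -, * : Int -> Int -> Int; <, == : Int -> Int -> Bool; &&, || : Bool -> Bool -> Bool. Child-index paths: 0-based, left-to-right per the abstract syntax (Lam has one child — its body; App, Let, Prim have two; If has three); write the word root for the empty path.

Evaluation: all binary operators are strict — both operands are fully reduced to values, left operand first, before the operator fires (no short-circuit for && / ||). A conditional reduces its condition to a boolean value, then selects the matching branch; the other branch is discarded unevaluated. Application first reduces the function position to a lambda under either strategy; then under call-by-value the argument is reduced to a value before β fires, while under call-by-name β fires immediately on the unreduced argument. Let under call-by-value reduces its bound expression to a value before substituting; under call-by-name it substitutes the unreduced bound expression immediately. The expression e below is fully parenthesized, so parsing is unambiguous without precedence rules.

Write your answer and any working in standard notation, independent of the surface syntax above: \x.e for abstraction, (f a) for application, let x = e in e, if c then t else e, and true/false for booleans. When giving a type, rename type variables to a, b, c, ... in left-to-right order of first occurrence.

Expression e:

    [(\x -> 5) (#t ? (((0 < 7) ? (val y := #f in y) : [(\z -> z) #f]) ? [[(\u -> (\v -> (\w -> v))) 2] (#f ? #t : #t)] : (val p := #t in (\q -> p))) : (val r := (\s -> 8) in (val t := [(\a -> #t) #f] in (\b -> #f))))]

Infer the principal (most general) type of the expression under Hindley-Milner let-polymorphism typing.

Derivation:
\x._ : a -> Int
  unify Bool ~ Bool
  unify Int ~ Int
  unify Int ~ Int
  unify Bool ~ Bool
let y : Bool
y : Bool
z : b
\z._ : b -> b
  unify b -> b ~ Bool -> c
  unify b ~ Bool
  unify Bool ~ c
_ _ : Bool
  unify Bool ~ Bool
  unify Bool ~ Bool
v : e
\w._ : f -> e
\v._ : e -> f -> e
\u._ : d -> e -> f -> e
  unify d -> e -> f -> e ~ Int -> g
  unify d ~ Int
  unify e -> f -> e ~ g
_ _ : e -> f -> e
  unify Bool ~ Bool
  unify Bool ~ Bool
  unify e -> f -> e ~ Bool -> h
  unify e ~ Bool
  unify f -> Bool ~ h
_ _ : f -> Bool
let p : Bool
p : Bool
\q._ : i -> Bool
  unify f -> Bool ~ i -> Bool
  unify f ~ i
  unify Bool ~ Bool
\s._ : j -> Int
let r : forall. j -> Int
\a._ : k -> Bool
  unify k -> Bool ~ Bool -> l
  unify k ~ Bool
  unify Bool ~ l
_ _ : Bool
let t : Bool
\b._ : m -> Bool
  unify i -> Bool ~ m -> Bool
  unify i ~ m
  unify Bool ~ Bool
  unify a -> Int ~ (m -> Bool) -> n
  unify a ~ m -> Bool
  unify Int ~ n
_ _ : Int

Answer: Int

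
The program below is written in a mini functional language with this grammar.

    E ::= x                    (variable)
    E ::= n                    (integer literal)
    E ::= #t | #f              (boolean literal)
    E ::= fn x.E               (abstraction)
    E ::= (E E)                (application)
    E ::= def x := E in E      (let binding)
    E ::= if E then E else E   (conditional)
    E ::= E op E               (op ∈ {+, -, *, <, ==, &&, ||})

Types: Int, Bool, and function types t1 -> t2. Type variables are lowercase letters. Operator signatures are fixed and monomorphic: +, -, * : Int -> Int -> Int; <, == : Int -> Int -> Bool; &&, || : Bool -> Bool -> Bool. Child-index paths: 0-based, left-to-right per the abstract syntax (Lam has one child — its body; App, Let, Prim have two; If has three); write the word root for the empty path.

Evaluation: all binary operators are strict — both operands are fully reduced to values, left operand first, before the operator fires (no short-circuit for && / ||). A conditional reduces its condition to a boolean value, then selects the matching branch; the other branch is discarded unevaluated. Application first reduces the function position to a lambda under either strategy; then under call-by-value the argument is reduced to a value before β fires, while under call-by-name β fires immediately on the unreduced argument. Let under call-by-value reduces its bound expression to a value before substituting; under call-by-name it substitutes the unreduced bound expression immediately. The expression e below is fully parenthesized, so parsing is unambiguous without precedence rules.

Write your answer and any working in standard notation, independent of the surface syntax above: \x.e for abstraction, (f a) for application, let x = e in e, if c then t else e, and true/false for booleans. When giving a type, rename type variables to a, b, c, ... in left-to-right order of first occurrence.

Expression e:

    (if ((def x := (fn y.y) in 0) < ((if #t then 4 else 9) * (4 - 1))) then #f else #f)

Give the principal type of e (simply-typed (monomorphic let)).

Working:
y : a
\y._ : a -> a
let x : a -> a
  unify Int ~ Int
  unify Bool ~ Bool
  unify Int ~ Int
  unify Int ~ Int
  unify Int ~ Int
  unify Int ~ Int
  unify Int ~ Int
  unify Int ~ Int
  unify Bool ~ Bool
  unify Bool ~ Bool

Answer: Bool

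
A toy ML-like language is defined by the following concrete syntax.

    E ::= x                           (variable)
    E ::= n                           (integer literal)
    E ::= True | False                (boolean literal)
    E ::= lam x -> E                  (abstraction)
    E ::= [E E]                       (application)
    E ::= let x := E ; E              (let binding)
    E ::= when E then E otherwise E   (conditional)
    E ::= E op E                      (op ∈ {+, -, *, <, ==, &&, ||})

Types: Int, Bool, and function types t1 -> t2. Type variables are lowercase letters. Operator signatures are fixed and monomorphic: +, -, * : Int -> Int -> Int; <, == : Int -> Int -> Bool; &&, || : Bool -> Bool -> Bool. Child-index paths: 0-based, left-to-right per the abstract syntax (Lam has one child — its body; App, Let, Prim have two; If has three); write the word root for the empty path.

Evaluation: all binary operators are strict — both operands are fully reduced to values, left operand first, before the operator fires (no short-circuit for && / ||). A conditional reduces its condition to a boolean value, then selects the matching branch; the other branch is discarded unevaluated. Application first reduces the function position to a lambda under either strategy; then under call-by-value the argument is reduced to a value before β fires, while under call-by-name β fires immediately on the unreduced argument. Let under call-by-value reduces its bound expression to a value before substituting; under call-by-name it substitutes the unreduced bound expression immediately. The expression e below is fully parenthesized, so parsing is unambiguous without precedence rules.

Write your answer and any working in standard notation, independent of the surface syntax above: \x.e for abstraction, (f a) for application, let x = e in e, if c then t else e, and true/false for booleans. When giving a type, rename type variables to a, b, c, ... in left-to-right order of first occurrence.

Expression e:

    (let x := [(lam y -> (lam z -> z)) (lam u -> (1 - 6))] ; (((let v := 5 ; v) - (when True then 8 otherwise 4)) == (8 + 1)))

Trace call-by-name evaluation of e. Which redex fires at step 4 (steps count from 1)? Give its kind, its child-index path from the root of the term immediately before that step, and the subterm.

Answer: delta at 0 : (5 - 8)

Derivation:
step 0: (let x = ((\y.(\z.z)) (\u.(1 - 6))) in (((let v = 5 in v) - (if true then 8 else 4)) == (8 + 1)))
step 1: [let@root] (((let v = 5 in v) - (if true then 8 else 4)) == (8 + 1))
step 2: [let@0.0] ((5 - (if true then 8 else 4)) == (8 + 1))
step 3: [if@0.1] ((5 - 8) == (8 + 1))
step 4: [delta@0] (-3 == (8 + 1))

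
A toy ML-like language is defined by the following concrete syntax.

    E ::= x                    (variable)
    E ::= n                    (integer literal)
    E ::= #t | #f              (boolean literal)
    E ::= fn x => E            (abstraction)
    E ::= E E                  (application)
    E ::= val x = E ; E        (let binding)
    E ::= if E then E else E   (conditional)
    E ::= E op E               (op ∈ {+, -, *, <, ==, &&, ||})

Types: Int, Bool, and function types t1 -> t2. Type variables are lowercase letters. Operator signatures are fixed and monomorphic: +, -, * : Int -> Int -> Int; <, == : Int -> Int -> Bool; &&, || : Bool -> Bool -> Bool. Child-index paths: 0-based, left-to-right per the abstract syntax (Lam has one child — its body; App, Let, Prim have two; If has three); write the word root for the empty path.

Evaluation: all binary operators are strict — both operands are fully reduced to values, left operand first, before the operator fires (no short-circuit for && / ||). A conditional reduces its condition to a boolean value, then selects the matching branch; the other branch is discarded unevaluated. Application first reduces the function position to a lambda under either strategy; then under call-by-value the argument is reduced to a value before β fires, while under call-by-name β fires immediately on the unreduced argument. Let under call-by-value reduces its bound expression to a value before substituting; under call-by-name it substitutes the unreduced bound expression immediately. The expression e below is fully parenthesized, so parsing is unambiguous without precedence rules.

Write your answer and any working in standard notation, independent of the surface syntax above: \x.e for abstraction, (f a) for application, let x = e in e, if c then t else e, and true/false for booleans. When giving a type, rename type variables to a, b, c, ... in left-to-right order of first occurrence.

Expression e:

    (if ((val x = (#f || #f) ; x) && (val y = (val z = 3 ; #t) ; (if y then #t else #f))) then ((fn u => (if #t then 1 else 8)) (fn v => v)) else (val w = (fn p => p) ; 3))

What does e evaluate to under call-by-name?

Trace:
step 0: (if ((let x = (false || false) in x) && (let y = (let z = 3 in true) in (if y then true else false))) then ((\u.(if true then 1 else 8)) (\v.v)) else (let w = (\p.p) in 3))
step 1: [let@0.0] (if ((false || false) && (let y = (let z = 3 in true) in (if y then true else false))) then ((\u.(if true then 1 else 8)) (\v.v)) else (let w = (\p.p) in 3))
step 2: [delta@0.0] (if (false && (let y = (let z = 3 in true) in (if y then true else false))) then ((\u.(if true then 1 else 8)) (\v.v)) else (let w = (\p.p) in 3))
step 3: [let@0.1] (if (false && (if (let z = 3 in true) then true else false)) then ((\u.(if true then 1 else 8)) (\v.v)) else (let w = (\p.p) in 3))
step 4: [let@0.1.0] (if (false && (if true then true else false)) then ((\u.(if true then 1 else 8)) (\v.v)) else (let w = (\p.p) in 3))
step 5: [if@0.1] (if (false && true) then ((\u.(if true then 1 else 8)) (\v.v)) else (let w = (\p.p) in 3))
step 6: [delta@0] (if false then ((\u.(if true then 1 else 8)) (\v.v)) else (let w = (\p.p) in 3))
step 7: [if@root] (let w = (\p.p) in 3)
step 8: [let@root] 3

Answer: 3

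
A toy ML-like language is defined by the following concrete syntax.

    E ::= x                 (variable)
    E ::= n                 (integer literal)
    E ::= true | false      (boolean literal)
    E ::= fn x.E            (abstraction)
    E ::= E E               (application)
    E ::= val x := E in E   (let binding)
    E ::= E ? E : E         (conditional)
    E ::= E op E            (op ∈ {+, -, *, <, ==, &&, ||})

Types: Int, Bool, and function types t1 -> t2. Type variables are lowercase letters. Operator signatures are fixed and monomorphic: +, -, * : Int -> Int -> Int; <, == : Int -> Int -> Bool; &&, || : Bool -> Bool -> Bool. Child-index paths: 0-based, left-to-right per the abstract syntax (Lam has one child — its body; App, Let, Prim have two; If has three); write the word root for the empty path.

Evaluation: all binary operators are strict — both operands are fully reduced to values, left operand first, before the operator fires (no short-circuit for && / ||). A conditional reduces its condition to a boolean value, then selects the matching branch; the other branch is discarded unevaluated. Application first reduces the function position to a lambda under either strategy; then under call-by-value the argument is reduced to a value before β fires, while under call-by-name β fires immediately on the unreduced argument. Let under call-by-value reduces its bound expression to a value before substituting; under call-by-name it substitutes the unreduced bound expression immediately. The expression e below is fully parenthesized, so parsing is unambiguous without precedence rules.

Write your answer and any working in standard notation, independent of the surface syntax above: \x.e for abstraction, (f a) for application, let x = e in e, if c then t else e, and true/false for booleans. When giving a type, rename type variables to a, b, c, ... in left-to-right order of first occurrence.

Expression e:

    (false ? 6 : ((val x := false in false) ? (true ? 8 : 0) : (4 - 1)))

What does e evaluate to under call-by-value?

Answer: 3

Derivation:
step 0: (if false then 6 else (if (let x = false in false) then (if true then 8 else 0) else (4 - 1)))
step 1: [if@root] (if (let x = false in false) then (if true then 8 else 0) else (4 - 1))
step 2: [let@0] (if false then (if true then 8 else 0) else (4 - 1))
step 3: [if@root] (4 - 1)
step 4: [delta@root] 3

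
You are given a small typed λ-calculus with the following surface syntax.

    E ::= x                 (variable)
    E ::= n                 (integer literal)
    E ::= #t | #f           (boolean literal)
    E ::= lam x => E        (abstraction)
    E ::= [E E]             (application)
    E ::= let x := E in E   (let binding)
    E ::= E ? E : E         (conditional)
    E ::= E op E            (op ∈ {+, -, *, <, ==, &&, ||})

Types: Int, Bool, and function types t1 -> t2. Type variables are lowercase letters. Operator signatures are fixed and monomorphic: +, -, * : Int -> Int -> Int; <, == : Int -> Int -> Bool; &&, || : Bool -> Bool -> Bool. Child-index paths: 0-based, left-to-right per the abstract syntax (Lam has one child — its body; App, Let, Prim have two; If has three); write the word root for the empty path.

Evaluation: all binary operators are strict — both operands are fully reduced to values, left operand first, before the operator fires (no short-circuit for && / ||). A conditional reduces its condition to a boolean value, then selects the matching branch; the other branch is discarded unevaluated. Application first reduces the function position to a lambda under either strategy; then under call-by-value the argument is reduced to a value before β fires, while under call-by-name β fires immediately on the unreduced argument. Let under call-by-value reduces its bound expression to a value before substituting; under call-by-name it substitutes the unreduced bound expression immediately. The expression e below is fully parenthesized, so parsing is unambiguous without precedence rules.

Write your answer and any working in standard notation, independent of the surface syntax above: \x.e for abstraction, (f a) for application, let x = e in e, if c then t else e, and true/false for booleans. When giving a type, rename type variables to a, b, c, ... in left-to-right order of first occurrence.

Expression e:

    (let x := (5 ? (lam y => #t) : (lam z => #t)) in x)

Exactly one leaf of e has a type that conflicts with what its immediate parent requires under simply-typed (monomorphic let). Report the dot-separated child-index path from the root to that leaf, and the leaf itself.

Answer: 0.0 : 5

Working:
  unify Int ~ Bool
  FAIL: mismatch Int ~ Bool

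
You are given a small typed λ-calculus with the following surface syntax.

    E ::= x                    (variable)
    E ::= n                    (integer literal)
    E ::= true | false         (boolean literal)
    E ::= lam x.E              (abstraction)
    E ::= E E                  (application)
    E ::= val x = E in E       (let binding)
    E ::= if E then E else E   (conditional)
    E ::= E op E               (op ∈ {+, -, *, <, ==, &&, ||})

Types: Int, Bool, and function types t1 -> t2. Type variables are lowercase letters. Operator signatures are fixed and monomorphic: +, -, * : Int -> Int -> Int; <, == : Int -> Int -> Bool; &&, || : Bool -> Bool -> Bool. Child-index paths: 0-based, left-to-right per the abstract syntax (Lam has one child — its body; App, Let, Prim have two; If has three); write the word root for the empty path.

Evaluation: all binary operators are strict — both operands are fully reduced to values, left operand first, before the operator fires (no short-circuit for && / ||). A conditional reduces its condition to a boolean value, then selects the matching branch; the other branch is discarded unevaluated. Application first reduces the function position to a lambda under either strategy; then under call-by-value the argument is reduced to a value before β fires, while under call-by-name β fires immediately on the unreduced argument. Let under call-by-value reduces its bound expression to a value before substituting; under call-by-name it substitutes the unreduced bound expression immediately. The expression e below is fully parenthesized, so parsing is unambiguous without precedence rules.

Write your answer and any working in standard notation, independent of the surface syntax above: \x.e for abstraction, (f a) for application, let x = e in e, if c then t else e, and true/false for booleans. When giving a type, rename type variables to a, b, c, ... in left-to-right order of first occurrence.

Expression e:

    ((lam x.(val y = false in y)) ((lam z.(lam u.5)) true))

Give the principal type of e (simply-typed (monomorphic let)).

Answer: Bool

Derivation:
let y : Bool
y : Bool
\x._ : a -> Bool
\u._ : c -> Int
\z._ : b -> c -> Int
  unify b -> c -> Int ~ Bool -> d
  unify b ~ Bool
  unify c -> Int ~ d
_ _ : c -> Int
  unify a -> Bool ~ (c -> Int) -> e
  unify a ~ c -> Int
  unify Bool ~ e
_ _ : Bool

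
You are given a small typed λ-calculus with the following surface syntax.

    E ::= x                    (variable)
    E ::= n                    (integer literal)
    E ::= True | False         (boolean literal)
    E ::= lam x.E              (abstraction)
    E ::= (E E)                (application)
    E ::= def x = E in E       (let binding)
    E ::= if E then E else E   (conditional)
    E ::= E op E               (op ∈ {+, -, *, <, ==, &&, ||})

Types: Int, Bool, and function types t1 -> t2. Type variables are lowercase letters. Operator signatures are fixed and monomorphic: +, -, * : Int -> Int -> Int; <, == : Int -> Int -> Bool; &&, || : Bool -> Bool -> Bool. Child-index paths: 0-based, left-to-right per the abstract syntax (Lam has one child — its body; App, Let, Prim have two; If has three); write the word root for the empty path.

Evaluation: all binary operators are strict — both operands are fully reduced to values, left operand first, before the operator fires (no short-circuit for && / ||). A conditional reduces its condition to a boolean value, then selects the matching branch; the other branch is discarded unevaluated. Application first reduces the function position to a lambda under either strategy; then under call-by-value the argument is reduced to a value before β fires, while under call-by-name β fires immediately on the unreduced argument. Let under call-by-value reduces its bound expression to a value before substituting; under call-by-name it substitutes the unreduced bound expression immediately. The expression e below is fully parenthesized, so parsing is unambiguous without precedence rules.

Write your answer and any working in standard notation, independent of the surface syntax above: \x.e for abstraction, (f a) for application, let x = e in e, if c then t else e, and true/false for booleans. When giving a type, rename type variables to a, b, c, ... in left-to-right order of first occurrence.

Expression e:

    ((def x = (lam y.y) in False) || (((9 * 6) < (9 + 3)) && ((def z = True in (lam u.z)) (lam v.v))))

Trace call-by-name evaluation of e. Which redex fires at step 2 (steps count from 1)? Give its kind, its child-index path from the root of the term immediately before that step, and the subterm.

Answer: delta at 1.0.0 : (9 * 6)

Trace:
step 0: ((let x = (\y.y) in false) || (((9 * 6) < (9 + 3)) && ((let z = true in (\u.z)) (\v.v))))
step 1: [let@0] (false || (((9 * 6) < (9 + 3)) && ((let z = true in (\u.z)) (\v.v))))
step 2: [delta@1.0.0] (false || ((54 < (9 + 3)) && ((let z = true in (\u.z)) (\v.v))))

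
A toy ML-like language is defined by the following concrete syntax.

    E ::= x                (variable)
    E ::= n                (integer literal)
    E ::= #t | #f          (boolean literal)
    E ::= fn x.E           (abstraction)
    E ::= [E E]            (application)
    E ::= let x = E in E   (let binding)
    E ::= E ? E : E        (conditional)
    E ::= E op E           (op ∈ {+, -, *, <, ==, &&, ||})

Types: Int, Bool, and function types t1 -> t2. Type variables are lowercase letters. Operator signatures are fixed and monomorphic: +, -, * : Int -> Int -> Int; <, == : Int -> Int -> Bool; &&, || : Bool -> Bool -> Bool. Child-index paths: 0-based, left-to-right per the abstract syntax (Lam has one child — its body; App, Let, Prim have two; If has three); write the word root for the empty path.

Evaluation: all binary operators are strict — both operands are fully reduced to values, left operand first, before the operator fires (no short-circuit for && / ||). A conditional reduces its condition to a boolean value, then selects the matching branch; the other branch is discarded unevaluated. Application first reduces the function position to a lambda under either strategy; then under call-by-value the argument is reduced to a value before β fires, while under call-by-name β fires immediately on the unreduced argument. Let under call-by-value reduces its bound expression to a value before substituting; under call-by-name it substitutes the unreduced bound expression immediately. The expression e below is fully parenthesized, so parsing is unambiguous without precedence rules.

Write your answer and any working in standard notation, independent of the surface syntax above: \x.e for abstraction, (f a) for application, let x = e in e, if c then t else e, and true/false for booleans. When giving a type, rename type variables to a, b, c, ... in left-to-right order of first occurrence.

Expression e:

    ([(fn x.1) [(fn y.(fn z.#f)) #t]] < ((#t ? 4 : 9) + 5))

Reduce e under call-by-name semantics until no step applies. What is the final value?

Answer: true

Trace:
step 0: (((\x.1) ((\y.(\z.false)) true)) < ((if true then 4 else 9) + 5))
step 1: [beta@0] (1 < ((if true then 4 else 9) + 5))
step 2: [if@1.0] (1 < (4 + 5))
step 3: [delta@1] (1 < 9)
step 4: [delta@root] true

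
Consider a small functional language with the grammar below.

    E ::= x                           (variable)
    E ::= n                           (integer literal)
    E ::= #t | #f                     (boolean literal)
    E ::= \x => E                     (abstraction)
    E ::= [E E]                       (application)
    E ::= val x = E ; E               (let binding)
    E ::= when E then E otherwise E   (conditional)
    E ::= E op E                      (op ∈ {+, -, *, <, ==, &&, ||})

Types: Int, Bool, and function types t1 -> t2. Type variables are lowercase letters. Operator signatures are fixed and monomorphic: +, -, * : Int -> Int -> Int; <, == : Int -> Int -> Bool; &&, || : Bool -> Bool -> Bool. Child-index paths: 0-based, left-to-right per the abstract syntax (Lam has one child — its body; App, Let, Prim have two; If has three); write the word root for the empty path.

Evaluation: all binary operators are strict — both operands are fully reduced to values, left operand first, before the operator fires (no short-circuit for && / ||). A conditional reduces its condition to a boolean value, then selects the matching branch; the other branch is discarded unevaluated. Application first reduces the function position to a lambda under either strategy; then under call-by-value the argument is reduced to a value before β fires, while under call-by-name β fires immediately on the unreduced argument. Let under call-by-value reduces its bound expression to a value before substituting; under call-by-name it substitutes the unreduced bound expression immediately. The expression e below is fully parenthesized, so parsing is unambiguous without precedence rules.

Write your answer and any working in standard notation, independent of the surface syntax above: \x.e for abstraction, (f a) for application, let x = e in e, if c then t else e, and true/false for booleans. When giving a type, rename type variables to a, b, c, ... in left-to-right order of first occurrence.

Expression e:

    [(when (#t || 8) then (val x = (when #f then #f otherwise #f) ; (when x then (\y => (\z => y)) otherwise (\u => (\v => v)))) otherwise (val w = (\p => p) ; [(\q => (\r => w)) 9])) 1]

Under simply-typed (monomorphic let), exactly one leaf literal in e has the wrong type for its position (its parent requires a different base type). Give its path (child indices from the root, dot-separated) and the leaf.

Answer: 0.0.1 : 8

Working:
  unify Bool ~ Bool
  unify Int ~ Bool
  FAIL: mismatch Int ~ Bool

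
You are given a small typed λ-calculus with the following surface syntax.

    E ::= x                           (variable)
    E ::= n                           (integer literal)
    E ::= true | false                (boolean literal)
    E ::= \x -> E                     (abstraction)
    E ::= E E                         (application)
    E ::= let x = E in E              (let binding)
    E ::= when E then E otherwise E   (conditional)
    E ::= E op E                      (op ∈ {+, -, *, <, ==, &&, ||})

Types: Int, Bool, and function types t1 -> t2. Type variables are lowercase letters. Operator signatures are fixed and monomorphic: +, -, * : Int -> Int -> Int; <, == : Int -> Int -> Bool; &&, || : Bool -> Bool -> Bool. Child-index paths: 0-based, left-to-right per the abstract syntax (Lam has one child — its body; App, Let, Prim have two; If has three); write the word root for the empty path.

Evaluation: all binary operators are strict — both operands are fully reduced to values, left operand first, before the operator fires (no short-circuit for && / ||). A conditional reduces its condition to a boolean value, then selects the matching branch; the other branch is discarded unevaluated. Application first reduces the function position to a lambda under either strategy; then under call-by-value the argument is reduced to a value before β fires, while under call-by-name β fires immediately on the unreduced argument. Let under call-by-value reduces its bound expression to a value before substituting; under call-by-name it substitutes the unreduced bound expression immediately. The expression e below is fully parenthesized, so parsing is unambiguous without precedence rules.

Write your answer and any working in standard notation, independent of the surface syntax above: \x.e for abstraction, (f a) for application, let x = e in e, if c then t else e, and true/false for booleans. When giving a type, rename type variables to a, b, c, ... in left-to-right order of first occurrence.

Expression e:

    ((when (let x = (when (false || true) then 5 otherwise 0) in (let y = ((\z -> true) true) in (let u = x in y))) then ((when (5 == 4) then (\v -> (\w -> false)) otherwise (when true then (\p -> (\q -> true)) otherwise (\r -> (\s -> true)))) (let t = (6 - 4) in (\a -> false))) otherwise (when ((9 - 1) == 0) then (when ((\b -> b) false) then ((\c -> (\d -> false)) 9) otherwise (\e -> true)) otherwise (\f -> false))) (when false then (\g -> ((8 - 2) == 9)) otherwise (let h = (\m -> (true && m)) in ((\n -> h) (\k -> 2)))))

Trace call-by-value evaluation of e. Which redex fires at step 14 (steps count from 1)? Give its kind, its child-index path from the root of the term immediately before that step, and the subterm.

Derivation:
step 0: ((if (let x = (if (false || true) then 5 else 0) in (let y = ((\z.true) true) in (let u = x in y))) then ((if (5 == 4) then (\v.(\w.false)) else (if true then (\p.(\q.true)) else (\r.(\s.true)))) (let t = (6 - 4) in (\a.false))) else (if ((9 - 1) == 0) then (if ((\b.b) false) then ((\c.(\d.false)) 9) else (\e.true)) else (\f.false))) (if false then (\g.((8 - 2) == 9)) else (let h = (\m.(true && m)) in ((\n.h) (\k.2)))))
step 1: [delta@0.0.0.0] ((if (let x = (if true then 5 else 0) in (let y = ((\z.true) true) in (let u = x in y))) then ((if (5 == 4) then (\v.(\w.false)) else (if true then (\p.(\q.true)) else (\r.(\s.true)))) (let t = (6 - 4) in (\a.false))) else (if ((9 - 1) == 0) then (if ((\b.b) false) then ((\c.(\d.false)) 9) else (\e.true)) else (\f.false))) (if false then (\g.((8 - 2) == 9)) else (let h = (\m.(true && m)) in ((\n.h) (\k.2)))))
step 2: [if@0.0.0] ((if (let x = 5 in (let y = ((\z.true) true) in (let u = x in y))) then ((if (5 == 4) then (\v.(\w.false)) else (if true then (\p.(\q.true)) else (\r.(\s.true)))) (let t = (6 - 4) in (\a.false))) else (if ((9 - 1) == 0) then (if ((\b.b) false) then ((\c.(\d.false)) 9) else (\e.true)) else (\f.false))) (if false then (\g.((8 - 2) == 9)) else (let h = (\m.(true && m)) in ((\n.h) (\k.2)))))
step 3: [let@0.0] ((if (let y = ((\z.true) true) in (let u = 5 in y)) then ((if (5 == 4) then (\v.(\w.false)) else (if true then (\p.(\q.true)) else (\r.(\s.true)))) (let t = (6 - 4) in (\a.false))) else (if ((9 - 1) == 0) then (if ((\b.b) false) then ((\c.(\d.false)) 9) else (\e.true)) else (\f.false))) (if false then (\g.((8 - 2) == 9)) else (let h = (\m.(true && m)) in ((\n.h) (\k.2)))))
step 4: [beta@0.0.0] ((if (let y = true in (let u = 5 in y)) then ((if (5 == 4) then (\v.(\w.false)) else (if true then (\p.(\q.true)) else (\r.(\s.true)))) (let t = (6 - 4) in (\a.false))) else (if ((9 - 1) == 0) then (if ((\b.b) false) then ((\c.(\d.false)) 9) else (\e.true)) else (\f.false))) (if false then (\g.((8 - 2) == 9)) else (let h = (\m.(true && m)) in ((\n.h) (\k.2)))))
step 5: [let@0.0] ((if (let u = 5 in true) then ((if (5 == 4) then (\v.(\w.false)) else (if true then (\p.(\q.true)) else (\r.(\s.true)))) (let t = (6 - 4) in (\a.false))) else (if ((9 - 1) == 0) then (if ((\b.b) false) then ((\c.(\d.false)) 9) else (\e.true)) else (\f.false))) (if false then (\g.((8 - 2) == 9)) else (let h = (\m.(true && m)) in ((\n.h) (\k.2)))))
step 6: [let@0.0] ((if true then ((if (5 == 4) then (\v.(\w.false)) else (if true then (\p.(\q.true)) else (\r.(\s.true)))) (let t = (6 - 4) in (\a.false))) else (if ((9 - 1) == 0) then (if ((\b.b) false) then ((\c.(\d.false)) 9) else (\e.true)) else (\f.false))) (if false then (\g.((8 - 2) == 9)) else (let h = (\m.(true && m)) in ((\n.h) (\k.2)))))
step 7: [if@0] (((if (5 == 4) then (\v.(\w.false)) else (if true then (\p.(\q.true)) else (\r.(\s.true)))) (let t = (6 - 4) in (\a.false))) (if false then (\g.((8 - 2) == 9)) else (let h = (\m.(true && m)) in ((\n.h) (\k.2)))))
step 8: [delta@0.0.0] (((if false then (\v.(\w.false)) else (if true then (\p.(\q.true)) else (\r.(\s.true)))) (let t = (6 - 4) in (\a.false))) (if false then (\g.((8 - 2) == 9)) else (let h = (\m.(true && m)) in ((\n.h) (\k.2)))))
step 9: [if@0.0] (((if true then (\p.(\q.true)) else (\r.(\s.true))) (let t = (6 - 4) in (\a.false))) (if false then (\g.((8 - 2) == 9)) else (let h = (\m.(true && m)) in ((\n.h) (\k.2)))))
step 10: [if@0.0] (((\p.(\q.true)) (let t = (6 - 4) in (\a.false))) (if false then (\g.((8 - 2) == 9)) else (let h = (\m.(true && m)) in ((\n.h) (\k.2)))))
step 11: [delta@0.1.0] (((\p.(\q.true)) (let t = 2 in (\a.false))) (if false then (\g.((8 - 2) == 9)) else (let h = (\m.(true && m)) in ((\n.h) (\k.2)))))
step 12: [let@0.1] (((\p.(\q.true)) (\a.false)) (if false then (\g.((8 - 2) == 9)) else (let h = (\m.(true && m)) in ((\n.h) (\k.2)))))
step 13: [beta@0] ((\q.true) (if false then (\g.((8 - 2) == 9)) else (let h = (\m.(true && m)) in ((\n.h) (\k.2)))))
step 14: [if@1] ((\q.true) (let h = (\m.(true && m)) in ((\n.h) (\k.2))))

Answer: if at 1 : (if false then (\g.((8 - 2) == 9)) else (let h = (\m.(true && m)) in ((\n.h) (\k.2))))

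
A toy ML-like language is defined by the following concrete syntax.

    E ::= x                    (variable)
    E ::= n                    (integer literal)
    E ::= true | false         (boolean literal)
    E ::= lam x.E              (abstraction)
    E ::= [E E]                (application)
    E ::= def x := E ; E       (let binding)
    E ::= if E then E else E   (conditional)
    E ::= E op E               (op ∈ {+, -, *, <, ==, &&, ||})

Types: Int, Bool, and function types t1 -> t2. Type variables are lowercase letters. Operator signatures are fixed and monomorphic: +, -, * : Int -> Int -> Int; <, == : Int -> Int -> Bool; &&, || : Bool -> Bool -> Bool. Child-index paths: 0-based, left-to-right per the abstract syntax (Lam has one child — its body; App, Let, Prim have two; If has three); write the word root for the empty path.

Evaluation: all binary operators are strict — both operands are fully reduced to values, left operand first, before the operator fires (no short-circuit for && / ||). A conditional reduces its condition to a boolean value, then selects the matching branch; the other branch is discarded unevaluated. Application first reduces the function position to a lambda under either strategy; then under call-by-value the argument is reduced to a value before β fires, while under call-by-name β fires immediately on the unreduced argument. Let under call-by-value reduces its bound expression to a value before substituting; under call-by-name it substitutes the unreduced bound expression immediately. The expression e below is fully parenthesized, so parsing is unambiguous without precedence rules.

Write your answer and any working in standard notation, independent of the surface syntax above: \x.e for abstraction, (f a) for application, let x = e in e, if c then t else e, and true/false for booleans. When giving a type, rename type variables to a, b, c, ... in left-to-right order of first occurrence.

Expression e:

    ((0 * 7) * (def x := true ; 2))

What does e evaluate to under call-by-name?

Answer: 0

Working:
step 0: ((0 * 7) * (let x = true in 2))
step 1: [delta@0] (0 * (let x = true in 2))
step 2: [let@1] (0 * 2)
step 3: [delta@root] 0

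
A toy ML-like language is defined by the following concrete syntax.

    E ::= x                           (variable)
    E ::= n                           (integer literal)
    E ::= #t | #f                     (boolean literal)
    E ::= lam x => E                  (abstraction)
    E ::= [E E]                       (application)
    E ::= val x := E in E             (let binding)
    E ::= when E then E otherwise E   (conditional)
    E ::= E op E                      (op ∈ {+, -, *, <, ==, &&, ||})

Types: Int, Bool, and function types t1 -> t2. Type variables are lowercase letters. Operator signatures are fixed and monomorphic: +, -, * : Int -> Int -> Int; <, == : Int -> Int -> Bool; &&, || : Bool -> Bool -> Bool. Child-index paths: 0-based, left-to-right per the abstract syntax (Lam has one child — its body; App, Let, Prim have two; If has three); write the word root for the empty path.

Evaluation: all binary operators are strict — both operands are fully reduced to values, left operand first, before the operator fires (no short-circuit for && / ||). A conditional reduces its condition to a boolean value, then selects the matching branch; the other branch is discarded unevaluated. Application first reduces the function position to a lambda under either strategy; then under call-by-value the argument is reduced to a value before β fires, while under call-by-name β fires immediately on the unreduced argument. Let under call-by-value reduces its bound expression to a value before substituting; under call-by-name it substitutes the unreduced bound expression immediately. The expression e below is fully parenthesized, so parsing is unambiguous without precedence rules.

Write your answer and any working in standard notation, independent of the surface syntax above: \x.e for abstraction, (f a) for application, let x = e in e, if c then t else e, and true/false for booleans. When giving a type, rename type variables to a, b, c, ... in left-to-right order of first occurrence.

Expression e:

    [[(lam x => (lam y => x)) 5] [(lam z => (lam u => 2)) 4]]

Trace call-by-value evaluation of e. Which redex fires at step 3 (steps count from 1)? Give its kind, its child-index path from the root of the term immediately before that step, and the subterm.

Working:
step 0: (((\x.(\y.x)) 5) ((\z.(\u.2)) 4))
step 1: [beta@0] ((\y.5) ((\z.(\u.2)) 4))
step 2: [beta@1] ((\y.5) (\u.2))
step 3: [beta@root] 5

Answer: beta at root : ((\y.5) (\u.2))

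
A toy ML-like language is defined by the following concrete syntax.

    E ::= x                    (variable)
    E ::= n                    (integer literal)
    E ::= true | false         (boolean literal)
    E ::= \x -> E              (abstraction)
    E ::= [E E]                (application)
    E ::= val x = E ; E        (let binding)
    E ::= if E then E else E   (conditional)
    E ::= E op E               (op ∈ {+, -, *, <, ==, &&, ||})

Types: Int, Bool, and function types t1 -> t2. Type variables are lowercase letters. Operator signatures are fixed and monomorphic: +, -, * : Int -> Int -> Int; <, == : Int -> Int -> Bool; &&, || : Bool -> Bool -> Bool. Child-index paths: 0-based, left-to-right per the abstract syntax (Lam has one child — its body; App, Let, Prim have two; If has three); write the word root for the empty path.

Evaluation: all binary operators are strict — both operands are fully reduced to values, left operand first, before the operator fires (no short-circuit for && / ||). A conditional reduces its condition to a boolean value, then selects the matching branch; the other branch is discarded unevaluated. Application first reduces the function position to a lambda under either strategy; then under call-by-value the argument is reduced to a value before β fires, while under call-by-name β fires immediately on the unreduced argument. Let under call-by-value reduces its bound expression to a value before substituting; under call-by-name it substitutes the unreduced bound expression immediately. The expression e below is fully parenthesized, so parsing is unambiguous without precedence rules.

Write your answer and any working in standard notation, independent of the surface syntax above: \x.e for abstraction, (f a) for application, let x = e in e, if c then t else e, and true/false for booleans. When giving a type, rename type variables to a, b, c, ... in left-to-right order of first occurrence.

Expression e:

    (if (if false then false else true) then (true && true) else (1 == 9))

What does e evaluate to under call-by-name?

Working:
step 0: (if (if false then false else true) then (true && true) else (1 == 9))
step 1: [if@0] (if true then (true && true) else (1 == 9))
step 2: [if@root] (true && true)
step 3: [delta@root] true

Answer: true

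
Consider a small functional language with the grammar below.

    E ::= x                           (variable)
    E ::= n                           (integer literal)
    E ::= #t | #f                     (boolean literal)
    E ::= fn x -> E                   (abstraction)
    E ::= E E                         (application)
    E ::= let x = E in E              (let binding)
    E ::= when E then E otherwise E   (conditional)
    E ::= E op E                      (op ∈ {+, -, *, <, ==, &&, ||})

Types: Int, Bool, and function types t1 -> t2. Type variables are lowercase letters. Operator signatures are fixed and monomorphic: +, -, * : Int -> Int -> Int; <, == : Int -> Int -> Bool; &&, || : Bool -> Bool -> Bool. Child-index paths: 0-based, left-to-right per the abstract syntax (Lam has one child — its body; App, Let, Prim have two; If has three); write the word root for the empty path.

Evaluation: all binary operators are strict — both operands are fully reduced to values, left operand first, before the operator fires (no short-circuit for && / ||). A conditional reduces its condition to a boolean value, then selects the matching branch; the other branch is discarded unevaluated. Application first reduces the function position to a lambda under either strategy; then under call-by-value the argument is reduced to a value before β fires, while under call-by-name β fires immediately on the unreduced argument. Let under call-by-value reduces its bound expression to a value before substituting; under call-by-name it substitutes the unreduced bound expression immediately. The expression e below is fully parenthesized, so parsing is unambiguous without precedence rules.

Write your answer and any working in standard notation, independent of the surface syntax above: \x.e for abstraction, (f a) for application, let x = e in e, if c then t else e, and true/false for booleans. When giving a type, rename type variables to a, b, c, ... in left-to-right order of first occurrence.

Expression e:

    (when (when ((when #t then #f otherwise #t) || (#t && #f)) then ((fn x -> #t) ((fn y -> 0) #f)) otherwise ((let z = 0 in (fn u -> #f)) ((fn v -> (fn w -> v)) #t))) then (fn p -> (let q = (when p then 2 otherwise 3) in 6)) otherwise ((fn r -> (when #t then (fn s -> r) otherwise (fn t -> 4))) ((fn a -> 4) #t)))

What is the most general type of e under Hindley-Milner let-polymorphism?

Working:
  unify Bool ~ Bool
  unify Bool ~ Bool
  unify Bool ~ Bool
  unify Bool ~ Bool
  unify Bool ~ Bool
  unify Bool ~ Bool
  unify Bool ~ Bool
\x._ : a -> Bool
\y._ : b -> Int
  unify b -> Int ~ Bool -> c
  unify b ~ Bool
  unify Int ~ c
_ _ : Int
  unify a -> Bool ~ Int -> d
  unify a ~ Int
  unify Bool ~ d
_ _ : Bool
let z : Int
\u._ : e -> Bool
v : f
\w._ : g -> f
\v._ : f -> g -> f
  unify f -> g -> f ~ Bool -> h
  unify f ~ Bool
  unify g -> Bool ~ h
_ _ : g -> Bool
  unify e -> Bool ~ (g -> Bool) -> i
  unify e ~ g -> Bool
  unify Bool ~ i
_ _ : Bool
  unify Bool ~ Bool
  unify Bool ~ Bool
p : j
  unify j ~ Bool
  unify Int ~ Int
let q : Int
\p._ : Bool -> Int
  unify Bool ~ Bool
r : k
\s._ : l -> k
\t._ : m -> Int
  unify l -> k ~ m -> Int
  unify l ~ m
  unify k ~ Int
\r._ : Int -> m -> Int
\a._ : n -> Int
  unify n -> Int ~ Bool -> o
  unify n ~ Bool
  unify Int ~ o
_ _ : Int
  unify Int -> m -> Int ~ Int -> p
  unify Int ~ Int
  unify m -> Int ~ p
_ _ : m -> Int
  unify Bool -> Int ~ m -> Int
  unify Bool ~ m
  unify Int ~ Int

Answer: Bool -> Int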